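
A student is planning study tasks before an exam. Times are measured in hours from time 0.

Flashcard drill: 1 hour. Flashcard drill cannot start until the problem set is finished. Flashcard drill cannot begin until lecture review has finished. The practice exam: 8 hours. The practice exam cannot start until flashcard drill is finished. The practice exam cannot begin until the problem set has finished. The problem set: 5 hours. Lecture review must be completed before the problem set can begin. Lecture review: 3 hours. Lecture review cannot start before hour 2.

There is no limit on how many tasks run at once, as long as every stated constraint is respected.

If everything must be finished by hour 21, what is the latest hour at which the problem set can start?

The practice exam must finish by hour 21; it takes 8 hours, so it must start by 21 − 8 = hour 13.
Flashcard drill feeds into the practice exam (must start by hour 13); so flashcard drill must finish by hour 13 and therefore start by hour 12.
The problem set must finish in time for flashcard drill (must start by hour 12); the practice exam (must start by hour 13). The tightest is hour 12, so the problem set must start by 12 − 5 = hour 7.

7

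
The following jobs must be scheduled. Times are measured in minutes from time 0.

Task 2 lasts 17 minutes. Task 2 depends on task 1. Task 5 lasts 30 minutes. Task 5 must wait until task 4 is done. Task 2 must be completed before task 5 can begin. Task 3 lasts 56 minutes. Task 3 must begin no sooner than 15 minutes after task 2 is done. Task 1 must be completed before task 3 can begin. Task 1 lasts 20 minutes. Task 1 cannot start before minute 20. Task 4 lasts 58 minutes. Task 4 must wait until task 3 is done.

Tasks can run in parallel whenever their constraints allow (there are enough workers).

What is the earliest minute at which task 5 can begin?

Task 1 waits on its own release at minute 20, so it starts at minute 20 and finishes at 20 + 20 = minute 40.
After task 1 (finishes minute 40), task 2 can start at minute 40 and finishes at minute 57.
Task 3 cannot start until task 2 (finishes minute 57, plus 15-minute gap → minute 72); task 1 (finishes minute 40). The controlling bound is minute 72, so task 3 finishes at 72 + 56 = minute 128.
After task 3 (finishes minute 128), task 4 can start at minute 128 and finishes at minute 186.
Task 5 waits on task 4 (finishes minute 186); task 2 (finishes minute 57). The latest of these is minute 186, which is the earliest task 5 can start.

186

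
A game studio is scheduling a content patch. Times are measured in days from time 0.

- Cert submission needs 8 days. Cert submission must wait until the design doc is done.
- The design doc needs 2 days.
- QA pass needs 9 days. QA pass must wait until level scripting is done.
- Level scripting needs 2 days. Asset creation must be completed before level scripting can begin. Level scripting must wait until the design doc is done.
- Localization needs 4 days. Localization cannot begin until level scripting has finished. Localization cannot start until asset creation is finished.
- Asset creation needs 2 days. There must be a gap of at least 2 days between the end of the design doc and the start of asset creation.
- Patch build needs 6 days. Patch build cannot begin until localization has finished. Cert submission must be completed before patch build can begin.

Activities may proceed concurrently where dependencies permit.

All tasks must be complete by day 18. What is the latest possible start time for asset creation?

Patch build must finish by day 18; it takes 6 days, so it must start by 18 − 6 = day 12.
Localization must finish before patch build (must start by day 12). With a 4-day duration, localization must start by 12 − 4 = day 8.
QA pass has no dependents, so it just needs to finish by day 18. Starting by 18 − 9 = day 9 achieves that.
Level scripting feeds localization (must start by day 8); QA pass (must start by day 9). Taking the minimum, level scripting must finish by day 8 and start by 8 − 2 = day 6.
For asset creation: level scripting (must start by day 6); localization (must start by day 8). The most restrictive is day 6; with a 2-day duration, asset creation must start by day 4.

4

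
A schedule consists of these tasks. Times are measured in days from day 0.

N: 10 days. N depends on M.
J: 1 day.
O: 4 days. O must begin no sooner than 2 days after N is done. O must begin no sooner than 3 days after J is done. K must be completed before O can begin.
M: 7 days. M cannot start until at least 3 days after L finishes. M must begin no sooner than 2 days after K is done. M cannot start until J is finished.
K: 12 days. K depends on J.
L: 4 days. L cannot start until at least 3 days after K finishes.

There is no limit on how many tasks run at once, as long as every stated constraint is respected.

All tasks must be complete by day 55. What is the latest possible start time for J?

9

O must finish by day 55; it takes 4 days, so it must start by 55 − 4 = day 51.
N feeds into O (must start by day 51, minus 2-day gap → day 49); so N must finish by day 49 and therefore start by day 39.
M feeds into N (must start by day 39); so M must finish by day 39 and therefore start by day 32.
L must finish before M (must start by day 32, minus 3-day gap → day 29). With a 4-day duration, L must start by 29 − 4 = day 25.
For K: L (must start by day 25, minus 3-day gap → day 22); M (must start by day 32, minus 2-day gap → day 30); O (must start by day 51). The most restrictive is day 22; with a 12-day duration, K must start by day 10.
J feeds K (must start by day 10); M (must start by day 32); O (must start by day 51, minus 3-day gap → day 48). Taking the minimum, J must finish by day 10 and start by 10 − 1 = day 9.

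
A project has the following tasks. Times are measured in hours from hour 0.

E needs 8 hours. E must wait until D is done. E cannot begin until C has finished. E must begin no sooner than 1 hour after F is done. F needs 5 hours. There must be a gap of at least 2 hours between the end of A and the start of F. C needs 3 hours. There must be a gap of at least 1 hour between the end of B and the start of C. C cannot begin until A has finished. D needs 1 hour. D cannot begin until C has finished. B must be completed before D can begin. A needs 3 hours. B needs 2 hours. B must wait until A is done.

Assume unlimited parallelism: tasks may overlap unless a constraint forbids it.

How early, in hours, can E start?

A can start immediately at hour 0; it finishes at hour 3.
F cannot begin until A (finishes hour 3, plus 2-hour gap → hour 5). It runs from hour 5 to 5 + 5 = hour 10.
B waits on A (finishes hour 3), so it starts at hour 3 and finishes at 3 + 2 = hour 5.
C cannot start until B (finishes hour 5, plus 1-hour gap → hour 6); A (finishes hour 3). The controlling bound is hour 6, so C finishes at 6 + 3 = hour 9.
D needs all of C (finishes hour 9); B (finishes hour 5). That puts its earliest start at hour 9; it finishes at 9 + 1 = hour 10.
E waits on D (finishes hour 10); C (finishes hour 9); F (finishes hour 10, plus 1-hour gap → hour 11). The latest of these is hour 11, which is the earliest E can start.

11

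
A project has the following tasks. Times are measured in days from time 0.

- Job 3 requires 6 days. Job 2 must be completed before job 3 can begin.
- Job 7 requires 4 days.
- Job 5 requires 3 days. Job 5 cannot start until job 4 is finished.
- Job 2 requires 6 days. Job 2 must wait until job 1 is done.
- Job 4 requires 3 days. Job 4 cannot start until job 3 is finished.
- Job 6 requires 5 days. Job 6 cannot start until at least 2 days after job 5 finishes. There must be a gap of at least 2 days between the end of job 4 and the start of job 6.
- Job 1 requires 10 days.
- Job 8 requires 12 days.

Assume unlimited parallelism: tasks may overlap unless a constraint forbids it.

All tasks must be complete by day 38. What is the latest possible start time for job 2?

Nothing follows job 6; the deadline of day 38 is its only limit. It must start by 38 − 5 = day 33.
Job 5 must finish before job 6 (must start by day 33, minus 2-day gap → day 31). With a 3-day duration, job 5 must start by 31 − 3 = day 28.
For job 4: job 5 (must start by day 28); job 6 (must start by day 33, minus 2-day gap → day 31). The most restrictive is day 28; with a 3-day duration, job 4 must start by day 25.
Job 3 has to be done before job 4 (must start by day 25). That means finishing by day 25, i.e. starting by 25 − 6 = day 19.
Job 2 has to be done before job 3 (must start by day 19). That means finishing by day 19, i.e. starting by 19 − 6 = day 13.

13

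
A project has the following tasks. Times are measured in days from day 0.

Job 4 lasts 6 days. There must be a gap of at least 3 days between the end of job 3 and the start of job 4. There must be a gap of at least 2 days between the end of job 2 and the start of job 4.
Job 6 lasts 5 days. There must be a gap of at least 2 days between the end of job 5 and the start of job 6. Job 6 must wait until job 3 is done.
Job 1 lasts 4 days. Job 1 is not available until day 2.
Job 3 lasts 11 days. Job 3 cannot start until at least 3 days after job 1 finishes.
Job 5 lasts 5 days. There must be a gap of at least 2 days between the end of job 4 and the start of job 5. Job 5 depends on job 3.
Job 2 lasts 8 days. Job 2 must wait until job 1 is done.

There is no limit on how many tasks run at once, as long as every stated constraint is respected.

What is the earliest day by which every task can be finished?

43

After its own release at day 2, job 1 can start at day 2 and finishes at day 6.
After job 1 (finishes day 6, plus 3-day gap → day 9), job 3 can start at day 9 and finishes at day 20.
Job 2 waits on job 1 (finishes day 6), so it starts at day 6 and finishes at 6 + 8 = day 14.
Job 4 has to wait for job 3 (finishes day 20, plus 3-day gap → day 23); job 2 (finishes day 14, plus 2-day gap → day 16). The latest of these is day 23, so job 4 runs day 23 to 23 + 6 = day 29.
For job 5: job 4 (finishes day 29, plus 2-day gap → day 31); job 3 (finishes day 20). Taking the maximum gives a start of day 31, and it finishes at 31 + 5 = day 36.
Job 6 needs all of job 5 (finishes day 36, plus 2-day gap → day 38); job 3 (finishes day 20). That puts its earliest start at day 38; it finishes at 38 + 5 = day 43.
All tasks are finished once the last one completes. Finish times: Job 1 at 6, Job 2 at 14, Job 3 at 20, Job 4 at 29, Job 5 at 36, Job 6 at 43. The latest is day 43.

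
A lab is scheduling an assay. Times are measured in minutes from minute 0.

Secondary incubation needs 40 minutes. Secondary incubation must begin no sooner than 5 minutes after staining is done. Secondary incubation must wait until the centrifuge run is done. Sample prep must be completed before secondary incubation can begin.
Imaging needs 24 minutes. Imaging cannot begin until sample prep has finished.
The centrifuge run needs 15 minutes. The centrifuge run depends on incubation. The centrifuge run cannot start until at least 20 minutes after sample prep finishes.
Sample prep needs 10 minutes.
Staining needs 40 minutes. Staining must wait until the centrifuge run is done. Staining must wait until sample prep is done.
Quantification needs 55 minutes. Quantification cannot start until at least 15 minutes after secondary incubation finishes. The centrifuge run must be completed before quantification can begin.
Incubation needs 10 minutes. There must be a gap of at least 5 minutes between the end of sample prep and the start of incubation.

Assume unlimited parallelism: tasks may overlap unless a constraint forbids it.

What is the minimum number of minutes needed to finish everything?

Sample prep can start immediately at minute 0; it finishes at minute 10.
Imaging waits on sample prep (finishes minute 10), so it starts at minute 10 and finishes at 10 + 24 = minute 34.
Incubation cannot begin until sample prep (finishes minute 10, plus 5-minute gap → minute 15). It runs from minute 15 to 15 + 10 = minute 25.
For the centrifuge run: incubation (finishes minute 25); sample prep (finishes minute 10, plus 20-minute gap → minute 30). Taking the maximum gives a start of minute 30, and it finishes at 30 + 15 = minute 45.
Staining needs all of the centrifuge run (finishes minute 45); sample prep (finishes minute 10). That puts its earliest start at minute 45; it finishes at 45 + 40 = minute 85.
For secondary incubation: staining (finishes minute 85, plus 5-minute gap → minute 90); the centrifuge run (finishes minute 45); sample prep (finishes minute 10). Taking the maximum gives a start of minute 90, and it finishes at 90 + 40 = minute 130.
Quantification has to wait for secondary incubation (finishes minute 130, plus 15-minute gap → minute 145); the centrifuge run (finishes minute 45). The latest of these is minute 145, so quantification runs minute 145 to 145 + 55 = minute 200.
All tasks are finished once the last one completes. Finish times: Sample prep at 10, Incubation at 25, The centrifuge run at 45, Staining at 85, Secondary incubation at 130, Imaging at 34, Quantification at 200. The latest is minute 200.

200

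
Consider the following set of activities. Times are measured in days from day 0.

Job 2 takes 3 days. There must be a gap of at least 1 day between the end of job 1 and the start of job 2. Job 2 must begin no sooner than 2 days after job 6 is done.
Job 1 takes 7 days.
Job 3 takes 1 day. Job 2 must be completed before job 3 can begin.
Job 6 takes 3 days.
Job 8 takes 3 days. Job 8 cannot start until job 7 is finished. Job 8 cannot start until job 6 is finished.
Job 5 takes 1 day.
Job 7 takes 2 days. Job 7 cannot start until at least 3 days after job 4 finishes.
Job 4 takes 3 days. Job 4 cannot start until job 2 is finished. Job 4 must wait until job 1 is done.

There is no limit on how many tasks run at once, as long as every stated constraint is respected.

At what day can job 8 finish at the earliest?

Job 6 has no prerequisites, so it starts at day 0 and finishes at day 3.
Nothing blocks job 1, so it runs from day 0 to day 7.
Job 2 cannot start until job 1 (finishes day 7, plus 1-day gap → day 8); job 6 (finishes day 3, plus 2-day gap → day 5). The controlling bound is day 8, so job 2 finishes at 8 + 3 = day 11.
Job 4 needs all of job 2 (finishes day 11); job 1 (finishes day 7). That puts its earliest start at day 11; it finishes at 11 + 3 = day 14.
Job 7 waits on job 4 (finishes day 14, plus 3-day gap → day 17), so it starts at day 17 and finishes at 17 + 2 = day 19.
For job 8: job 7 (finishes day 19); job 6 (finishes day 3). Taking the maximum gives a start of day 19, and it finishes at 19 + 3 = day 22.

22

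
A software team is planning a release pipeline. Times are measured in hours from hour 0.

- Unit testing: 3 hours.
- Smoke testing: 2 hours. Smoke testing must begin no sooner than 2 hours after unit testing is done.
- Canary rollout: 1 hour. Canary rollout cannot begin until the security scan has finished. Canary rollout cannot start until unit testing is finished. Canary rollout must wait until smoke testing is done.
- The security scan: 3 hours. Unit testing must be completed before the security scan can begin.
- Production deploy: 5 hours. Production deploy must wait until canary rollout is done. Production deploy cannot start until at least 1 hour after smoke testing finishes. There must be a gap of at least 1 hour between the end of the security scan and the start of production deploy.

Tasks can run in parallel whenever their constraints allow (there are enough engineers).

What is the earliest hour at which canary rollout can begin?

Unit testing has no prerequisites, so it starts at hour 0 and finishes at hour 3.
After unit testing (finishes hour 3, plus 2-hour gap → hour 5), smoke testing can start at hour 5 and finishes at hour 7.
After unit testing (finishes hour 3), the security scan can start at hour 3 and finishes at hour 6.
Canary rollout waits on the security scan (finishes hour 6); unit testing (finishes hour 3); smoke testing (finishes hour 7). The latest of these is hour 7, which is the earliest canary rollout can start.

7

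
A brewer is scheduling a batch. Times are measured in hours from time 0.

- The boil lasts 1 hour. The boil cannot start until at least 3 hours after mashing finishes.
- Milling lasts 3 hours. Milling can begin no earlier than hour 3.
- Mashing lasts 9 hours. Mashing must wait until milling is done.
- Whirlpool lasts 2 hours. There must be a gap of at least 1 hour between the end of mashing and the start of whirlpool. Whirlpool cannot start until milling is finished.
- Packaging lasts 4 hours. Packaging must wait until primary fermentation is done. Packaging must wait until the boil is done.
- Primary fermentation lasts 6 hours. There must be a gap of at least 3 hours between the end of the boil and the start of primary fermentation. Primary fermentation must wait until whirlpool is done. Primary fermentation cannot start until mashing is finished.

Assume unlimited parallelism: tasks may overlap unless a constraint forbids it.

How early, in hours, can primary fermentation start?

22

Milling cannot begin until its own release at hour 3. It runs from hour 3 to 3 + 3 = hour 6.
After milling (finishes hour 6), mashing can start at hour 6 and finishes at hour 15.
Whirlpool has to wait for mashing (finishes hour 15, plus 1-hour gap → hour 16); milling (finishes hour 6). The latest of these is hour 16, so whirlpool runs hour 16 to 16 + 2 = hour 18.
The boil waits on mashing (finishes hour 15, plus 3-hour gap → hour 18), so it starts at hour 18 and finishes at 18 + 1 = hour 19.
Primary fermentation waits on the boil (finishes hour 19, plus 3-hour gap → hour 22); whirlpool (finishes hour 18); mashing (finishes hour 15). The latest of these is hour 22, which is the earliest primary fermentation can start.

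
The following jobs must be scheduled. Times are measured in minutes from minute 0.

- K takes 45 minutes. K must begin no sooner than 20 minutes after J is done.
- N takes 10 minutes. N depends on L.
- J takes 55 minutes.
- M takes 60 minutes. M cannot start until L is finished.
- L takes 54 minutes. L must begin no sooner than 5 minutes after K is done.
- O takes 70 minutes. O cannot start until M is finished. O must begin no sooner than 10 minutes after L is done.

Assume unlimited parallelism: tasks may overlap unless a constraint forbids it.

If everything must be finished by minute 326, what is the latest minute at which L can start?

142

O has no dependents, so it just needs to finish by minute 326. Starting by 326 − 70 = minute 256 achieves that.
M must finish before O (must start by minute 256). With a 60-minute duration, M must start by 256 − 60 = minute 196.
N must finish by minute 326; it takes 10 minutes, so it must start by 326 − 10 = minute 316.
For L: M (must start by minute 196); N (must start by minute 316); O (must start by minute 256, minus 10-minute gap → minute 246). The most restrictive is minute 196; with a 54-minute duration, L must start by minute 142.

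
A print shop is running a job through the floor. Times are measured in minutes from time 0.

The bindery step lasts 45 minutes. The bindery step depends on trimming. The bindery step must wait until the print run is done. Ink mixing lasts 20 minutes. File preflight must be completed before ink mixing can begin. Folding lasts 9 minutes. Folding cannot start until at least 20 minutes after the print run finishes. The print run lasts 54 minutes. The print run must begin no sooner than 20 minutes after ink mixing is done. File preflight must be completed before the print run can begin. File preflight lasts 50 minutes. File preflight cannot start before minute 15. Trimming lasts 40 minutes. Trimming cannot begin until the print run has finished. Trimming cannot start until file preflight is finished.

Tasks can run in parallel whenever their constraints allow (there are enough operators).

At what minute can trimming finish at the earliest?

File preflight cannot begin until its own release at minute 15. It runs from minute 15 to 15 + 50 = minute 65.
Ink mixing waits on file preflight (finishes minute 65), so it starts at minute 65 and finishes at 65 + 20 = minute 85.
The print run cannot start until ink mixing (finishes minute 85, plus 20-minute gap → minute 105); file preflight (finishes minute 65). The controlling bound is minute 105, so the print run finishes at 105 + 54 = minute 159.
Trimming cannot start until the print run (finishes minute 159); file preflight (finishes minute 65). The controlling bound is minute 159, so trimming finishes at 159 + 40 = minute 199.

199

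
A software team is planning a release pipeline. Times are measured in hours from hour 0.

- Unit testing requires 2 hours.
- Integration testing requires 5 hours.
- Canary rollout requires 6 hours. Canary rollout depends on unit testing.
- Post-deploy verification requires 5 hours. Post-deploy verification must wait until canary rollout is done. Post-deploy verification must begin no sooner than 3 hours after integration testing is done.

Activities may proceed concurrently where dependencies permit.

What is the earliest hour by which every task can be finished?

Integration testing can start immediately at hour 0; it finishes at hour 5.
Unit testing has no prerequisites, so it starts at hour 0 and finishes at hour 2.
After unit testing (finishes hour 2), canary rollout can start at hour 2 and finishes at hour 8.
For post-deploy verification: canary rollout (finishes hour 8); integration testing (finishes hour 5, plus 3-hour gap → hour 8). Taking the maximum gives a start of hour 8, and it finishes at 8 + 5 = hour 13.
All tasks are finished once the last one completes. Finish times: Unit testing at 2, Integration testing at 5, Canary rollout at 8, Post-deploy verification at 13. The latest is hour 13.

13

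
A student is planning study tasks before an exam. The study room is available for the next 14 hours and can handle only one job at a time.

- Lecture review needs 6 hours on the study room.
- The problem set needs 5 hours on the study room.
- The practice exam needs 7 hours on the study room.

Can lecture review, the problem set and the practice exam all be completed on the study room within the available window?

Running back to back, the jobs need 6 + 5 + 7 = 18 hours on the study room.
Since 18 > 14, they cannot all fit.

No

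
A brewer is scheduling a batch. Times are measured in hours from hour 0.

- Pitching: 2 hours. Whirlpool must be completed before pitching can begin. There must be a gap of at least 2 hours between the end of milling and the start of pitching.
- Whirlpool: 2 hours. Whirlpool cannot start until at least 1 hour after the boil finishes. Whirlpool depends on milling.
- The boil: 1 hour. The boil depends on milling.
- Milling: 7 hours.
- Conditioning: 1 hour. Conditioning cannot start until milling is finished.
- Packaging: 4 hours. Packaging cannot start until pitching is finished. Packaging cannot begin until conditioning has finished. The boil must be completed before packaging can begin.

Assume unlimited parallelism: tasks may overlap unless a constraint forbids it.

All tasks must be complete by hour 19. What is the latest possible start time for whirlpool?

To finish by hour 19, packaging (duration 4) must start no later than hour 15.
Pitching must finish before packaging (must start by hour 15). With a 2-hour duration, pitching must start by 15 − 2 = hour 13.
Since pitching (must start by hour 13) depends on it, whirlpool must finish by hour 13. Backing off its 2-hour duration gives a latest start of hour 11.

11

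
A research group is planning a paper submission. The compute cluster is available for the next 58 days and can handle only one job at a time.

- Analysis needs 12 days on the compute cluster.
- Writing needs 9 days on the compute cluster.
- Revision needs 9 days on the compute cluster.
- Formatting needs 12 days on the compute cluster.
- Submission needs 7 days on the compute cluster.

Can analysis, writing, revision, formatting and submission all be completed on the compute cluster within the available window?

Yes

Running back to back, the jobs need 12 + 9 + 9 + 12 + 7 = 49 days on the compute cluster.
Since 49 ≤ 58, they fit within the window.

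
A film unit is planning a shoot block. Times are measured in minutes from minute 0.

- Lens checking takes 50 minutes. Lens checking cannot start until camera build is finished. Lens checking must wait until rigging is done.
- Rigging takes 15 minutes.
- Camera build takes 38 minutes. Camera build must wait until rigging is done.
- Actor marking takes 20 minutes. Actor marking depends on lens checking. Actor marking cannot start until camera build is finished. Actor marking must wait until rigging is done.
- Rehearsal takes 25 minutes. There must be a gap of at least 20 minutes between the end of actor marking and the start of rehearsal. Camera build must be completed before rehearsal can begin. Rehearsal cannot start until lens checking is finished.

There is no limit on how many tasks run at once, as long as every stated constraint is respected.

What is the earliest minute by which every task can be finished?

168

Rigging has no prerequisites, so it starts at minute 0 and finishes at minute 15.
Camera build waits on rigging (finishes minute 15), so it starts at minute 15 and finishes at 15 + 38 = minute 53.
Lens checking has to wait for camera build (finishes minute 53); rigging (finishes minute 15). The latest of these is minute 53, so lens checking runs minute 53 to 53 + 50 = minute 103.
Actor marking cannot start until lens checking (finishes minute 103); camera build (finishes minute 53); rigging (finishes minute 15). The controlling bound is minute 103, so actor marking finishes at 103 + 20 = minute 123.
Rehearsal has to wait for actor marking (finishes minute 123, plus 20-minute gap → minute 143); camera build (finishes minute 53); lens checking (finishes minute 103). The latest of these is minute 143, so rehearsal runs minute 143 to 143 + 25 = minute 168.
All tasks are finished once the last one completes. Finish times: Rigging at 15, Camera build at 53, Lens checking at 103, Actor marking at 123, Rehearsal at 168. The latest is minute 168.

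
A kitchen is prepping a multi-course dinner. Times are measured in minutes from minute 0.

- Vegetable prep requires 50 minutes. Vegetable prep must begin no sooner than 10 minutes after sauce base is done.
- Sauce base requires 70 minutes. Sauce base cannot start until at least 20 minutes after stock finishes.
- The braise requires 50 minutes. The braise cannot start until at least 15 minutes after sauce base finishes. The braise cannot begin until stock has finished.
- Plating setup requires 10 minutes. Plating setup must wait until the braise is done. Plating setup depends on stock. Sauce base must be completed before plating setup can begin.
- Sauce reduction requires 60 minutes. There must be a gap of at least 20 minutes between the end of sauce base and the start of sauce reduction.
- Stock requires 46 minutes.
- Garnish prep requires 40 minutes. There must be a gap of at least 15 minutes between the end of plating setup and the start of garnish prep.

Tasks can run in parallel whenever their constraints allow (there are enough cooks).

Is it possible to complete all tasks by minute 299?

Nothing blocks stock, so it runs from minute 0 to minute 46.
Sauce base cannot begin until stock (finishes minute 46, plus 20-minute gap → minute 66). It runs from minute 66 to 66 + 70 = minute 136.
Sauce reduction waits on sauce base (finishes minute 136, plus 20-minute gap → minute 156), so it starts at minute 156 and finishes at 156 + 60 = minute 216.
Vegetable prep cannot begin until sauce base (finishes minute 136, plus 10-minute gap → minute 146). It runs from minute 146 to 146 + 50 = minute 196.
The braise has to wait for sauce base (finishes minute 136, plus 15-minute gap → minute 151); stock (finishes minute 46). The latest of these is minute 151, so the braise runs minute 151 to 151 + 50 = minute 201.
Plating setup needs all of the braise (finishes minute 201); stock (finishes minute 46); sauce base (finishes minute 136). That puts its earliest start at minute 201; it finishes at 201 + 10 = minute 211.
Garnish prep waits on plating setup (finishes minute 211, plus 15-minute gap → minute 226), so it starts at minute 226 and finishes at 226 + 40 = minute 266.
Every task is finished by minute 266, which is no later than the deadline of 299, so the schedule is feasible.

Yes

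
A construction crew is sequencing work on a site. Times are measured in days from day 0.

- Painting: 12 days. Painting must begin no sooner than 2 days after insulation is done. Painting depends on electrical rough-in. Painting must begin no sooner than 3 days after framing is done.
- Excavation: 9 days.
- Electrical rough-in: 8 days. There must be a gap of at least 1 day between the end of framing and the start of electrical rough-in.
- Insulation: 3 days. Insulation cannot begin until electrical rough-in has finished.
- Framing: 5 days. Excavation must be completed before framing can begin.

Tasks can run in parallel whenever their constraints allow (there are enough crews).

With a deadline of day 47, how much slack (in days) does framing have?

Excavation has no prerequisites, so it starts at day 0 and finishes at day 9.
After excavation (finishes day 9), framing can start at day 9 and finishes at day 14.

Working backward from the deadline:
To finish by day 47, painting (duration 12) must start no later than day 35.
Insulation has to be done before painting (must start by day 35, minus 2-day gap → day 33). That means finishing by day 33, i.e. starting by 33 − 3 = day 30.
Electrical rough-in has several dependents: insulation (must start by day 30); painting (must start by day 35). The earliest of those limits is day 30, so electrical rough-in must start by 30 − 8 = day 22.
For framing: electrical rough-in (must start by day 22, minus 1-day gap → day 21); painting (must start by day 35, minus 3-day gap → day 32). The most restrictive is day 21; with a 5-day duration, framing must start by day 16.
So framing can start as early as day 9 and as late as day 16, giving 16 − 9 = 7 days of slack.

7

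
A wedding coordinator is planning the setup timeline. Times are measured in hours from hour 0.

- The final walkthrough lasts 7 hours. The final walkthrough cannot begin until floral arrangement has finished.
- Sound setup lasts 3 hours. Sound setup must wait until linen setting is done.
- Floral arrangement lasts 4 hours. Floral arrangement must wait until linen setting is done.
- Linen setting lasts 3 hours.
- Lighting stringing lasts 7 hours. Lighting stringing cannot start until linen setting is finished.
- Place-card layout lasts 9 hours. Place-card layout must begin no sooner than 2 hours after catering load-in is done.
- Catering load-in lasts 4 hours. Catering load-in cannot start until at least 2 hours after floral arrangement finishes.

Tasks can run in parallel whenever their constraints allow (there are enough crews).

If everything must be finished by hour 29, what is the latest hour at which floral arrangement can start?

Place-card layout must finish by hour 29; it takes 9 hours, so it must start by 29 − 9 = hour 20.
Catering load-in has to be done before place-card layout (must start by hour 20, minus 2-hour gap → hour 18). That means finishing by hour 18, i.e. starting by 18 − 4 = hour 14.
Nothing follows the final walkthrough; the deadline of hour 29 is its only limit. It must start by 29 − 7 = hour 22.
Floral arrangement feeds catering load-in (must start by hour 14, minus 2-hour gap → hour 12); the final walkthrough (must start by hour 22). Taking the minimum, floral arrangement must finish by hour 12 and start by 12 − 4 = hour 8.

8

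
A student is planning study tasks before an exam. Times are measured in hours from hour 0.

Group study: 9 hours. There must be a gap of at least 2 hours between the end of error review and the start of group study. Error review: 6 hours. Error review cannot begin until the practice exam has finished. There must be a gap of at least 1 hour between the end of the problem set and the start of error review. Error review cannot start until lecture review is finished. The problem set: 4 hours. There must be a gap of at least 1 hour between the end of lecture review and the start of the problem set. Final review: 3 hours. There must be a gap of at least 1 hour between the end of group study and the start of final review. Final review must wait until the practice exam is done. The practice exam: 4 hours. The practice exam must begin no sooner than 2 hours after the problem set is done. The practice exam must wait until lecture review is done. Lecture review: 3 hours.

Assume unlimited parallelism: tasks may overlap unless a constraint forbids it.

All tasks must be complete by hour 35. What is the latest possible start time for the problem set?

4

Final review must finish by hour 35; it takes 3 hours, so it must start by 35 − 3 = hour 32.
Since final review (must start by hour 32, minus 1-hour gap → hour 31) depends on it, group study must finish by hour 31. Backing off its 9-hour duration gives a latest start of hour 22.
Error review must finish before group study (must start by hour 22, minus 2-hour gap → hour 20). With a 6-hour duration, error review must start by 20 − 6 = hour 14.
For the practice exam: error review (must start by hour 14); final review (must start by hour 32). The most restrictive is hour 14; with a 4-hour duration, the practice exam must start by hour 10.
For the problem set: the practice exam (must start by hour 10, minus 2-hour gap → hour 8); error review (must start by hour 14, minus 1-hour gap → hour 13). The most restrictive is hour 8; with a 4-hour duration, the problem set must start by hour 4.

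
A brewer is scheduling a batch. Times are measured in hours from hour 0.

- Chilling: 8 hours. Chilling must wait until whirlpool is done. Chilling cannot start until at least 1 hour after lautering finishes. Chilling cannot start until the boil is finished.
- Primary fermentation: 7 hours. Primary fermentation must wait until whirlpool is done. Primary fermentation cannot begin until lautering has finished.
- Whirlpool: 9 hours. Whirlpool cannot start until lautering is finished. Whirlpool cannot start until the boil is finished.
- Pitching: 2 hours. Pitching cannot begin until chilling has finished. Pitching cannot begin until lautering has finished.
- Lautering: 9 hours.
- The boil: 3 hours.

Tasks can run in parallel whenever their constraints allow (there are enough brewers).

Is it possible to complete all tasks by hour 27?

No

The boil can start immediately at hour 0; it finishes at hour 3.
Nothing blocks lautering, so it runs from hour 0 to hour 9.
Whirlpool cannot start until lautering (finishes hour 9); the boil (finishes hour 3). The controlling bound is hour 9, so whirlpool finishes at 9 + 9 = hour 18.
Primary fermentation needs all of whirlpool (finishes hour 18); lautering (finishes hour 9). That puts its earliest start at hour 18; it finishes at 18 + 7 = hour 25.
Chilling needs all of whirlpool (finishes hour 18); lautering (finishes hour 9, plus 1-hour gap → hour 10); the boil (finishes hour 3). That puts its earliest start at hour 18; it finishes at 18 + 8 = hour 26.
Pitching has to wait for chilling (finishes hour 26); lautering (finishes hour 9). The latest of these is hour 26, so pitching runs hour 26 to 26 + 2 = hour 28.
The earliest everything can be done is hour 28, which is after the deadline of 27, so it is not possible.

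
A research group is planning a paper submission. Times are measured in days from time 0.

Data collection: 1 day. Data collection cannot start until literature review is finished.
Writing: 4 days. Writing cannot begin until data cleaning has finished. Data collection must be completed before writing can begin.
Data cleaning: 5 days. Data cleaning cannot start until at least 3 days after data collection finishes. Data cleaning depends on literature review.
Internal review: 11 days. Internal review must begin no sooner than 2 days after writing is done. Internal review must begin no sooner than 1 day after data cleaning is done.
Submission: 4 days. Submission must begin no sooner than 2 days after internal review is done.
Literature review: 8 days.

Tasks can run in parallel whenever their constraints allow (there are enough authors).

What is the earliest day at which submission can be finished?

40

Nothing blocks literature review, so it runs from day 0 to day 8.
After literature review (finishes day 8), data collection can start at day 8 and finishes at day 9.
Data cleaning cannot start until data collection (finishes day 9, plus 3-day gap → day 12); literature review (finishes day 8). The controlling bound is day 12, so data cleaning finishes at 12 + 5 = day 17.
For writing: data cleaning (finishes day 17); data collection (finishes day 9). Taking the maximum gives a start of day 17, and it finishes at 17 + 4 = day 21.
Internal review has to wait for writing (finishes day 21, plus 2-day gap → day 23); data cleaning (finishes day 17, plus 1-day gap → day 18). The latest of these is day 23, so internal review runs day 23 to 23 + 11 = day 34.
Submission cannot begin until internal review (finishes day 34, plus 2-day gap → day 36). It runs from day 36 to 36 + 4 = day 40.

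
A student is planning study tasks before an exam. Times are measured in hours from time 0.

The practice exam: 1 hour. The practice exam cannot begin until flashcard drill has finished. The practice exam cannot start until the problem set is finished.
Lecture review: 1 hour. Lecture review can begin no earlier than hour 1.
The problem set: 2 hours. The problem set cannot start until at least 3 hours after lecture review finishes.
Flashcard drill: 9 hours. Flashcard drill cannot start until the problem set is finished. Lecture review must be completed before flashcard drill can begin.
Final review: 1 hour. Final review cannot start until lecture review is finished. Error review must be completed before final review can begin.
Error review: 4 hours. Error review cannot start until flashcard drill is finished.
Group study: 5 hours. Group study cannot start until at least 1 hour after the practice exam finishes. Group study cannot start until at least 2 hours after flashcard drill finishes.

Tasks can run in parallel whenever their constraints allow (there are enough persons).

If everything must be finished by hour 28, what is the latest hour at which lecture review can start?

Group study must finish by hour 28; it takes 5 hours, so it must start by 28 − 5 = hour 23.
Since group study (must start by hour 23, minus 1-hour gap → hour 22) depends on it, the practice exam must finish by hour 22. Backing off its 1-hour duration gives a latest start of hour 21.
To finish by hour 28, final review (duration 1) must start no later than hour 27.
Error review must finish before final review (must start by hour 27). With a 4-hour duration, error review must start by 27 − 4 = hour 23.
Flashcard drill has several dependents: the practice exam (must start by hour 21); error review (must start by hour 23); group study (must start by hour 23, minus 2-hour gap → hour 21). The earliest of those limits is hour 21, so flashcard drill must start by 21 − 9 = hour 12.
For the problem set: flashcard drill (must start by hour 12); the practice exam (must start by hour 21). The most restrictive is hour 12; with a 2-hour duration, the problem set must start by hour 10.
Lecture review feeds the problem set (must start by hour 10, minus 3-hour gap → hour 7); flashcard drill (must start by hour 12); final review (must start by hour 27). Taking the minimum, lecture review must finish by hour 7 and start by 7 − 1 = hour 6.

6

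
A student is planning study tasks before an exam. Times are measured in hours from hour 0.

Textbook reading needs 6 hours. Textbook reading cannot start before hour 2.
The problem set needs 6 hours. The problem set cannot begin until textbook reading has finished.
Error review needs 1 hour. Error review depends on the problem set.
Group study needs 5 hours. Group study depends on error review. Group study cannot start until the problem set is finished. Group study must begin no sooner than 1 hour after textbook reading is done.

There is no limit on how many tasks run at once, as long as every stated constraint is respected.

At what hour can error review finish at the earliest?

15

Textbook reading waits on its own release at hour 2, so it starts at hour 2 and finishes at 2 + 6 = hour 8.
The problem set waits on textbook reading (finishes hour 8), so it starts at hour 8 and finishes at 8 + 6 = hour 14.
Error review cannot begin until the problem set (finishes hour 14). It runs from hour 14 to 14 + 1 = hour 15.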